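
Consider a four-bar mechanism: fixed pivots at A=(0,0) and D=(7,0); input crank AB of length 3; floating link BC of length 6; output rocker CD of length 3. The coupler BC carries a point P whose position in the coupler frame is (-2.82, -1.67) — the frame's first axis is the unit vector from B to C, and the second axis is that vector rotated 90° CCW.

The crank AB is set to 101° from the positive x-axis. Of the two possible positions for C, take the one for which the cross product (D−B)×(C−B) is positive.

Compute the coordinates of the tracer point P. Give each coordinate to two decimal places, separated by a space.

A=(0,0), D=(7.00,0)
B = A + 3.00·(cos101°, sin101°) = (-0.5724, 2.9449)
|BD| = 8.1249
circle(B,6.00) ∩ circle(D,3.00): a=5.7240, h=1.7988
  candidates: C₊=(5.4143,2.5467) cross=14.615; C₋=(4.1104,-0.8063) cross=-14.615
  mode + wants cross > 0 → take C=(5.4143,2.5467) (cross=14.615)
ex = (C−B)/|BC| = (0.9978,-0.0664); ey = (0.0664,0.9978)
P = B + -2.82·ex + -1.67·ey = (-3.4970,1.4657)

-3.50 1.47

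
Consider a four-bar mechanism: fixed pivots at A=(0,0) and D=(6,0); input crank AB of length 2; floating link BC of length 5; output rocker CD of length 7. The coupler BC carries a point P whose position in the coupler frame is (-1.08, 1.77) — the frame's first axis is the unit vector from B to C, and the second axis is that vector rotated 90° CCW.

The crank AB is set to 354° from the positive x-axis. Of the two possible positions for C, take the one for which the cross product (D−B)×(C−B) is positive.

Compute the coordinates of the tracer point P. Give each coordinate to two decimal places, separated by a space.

A=(0,0), D=(6.00,0)
B = A + 2.00·(cos354°, sin354°) = (1.9890, -0.2091)
|BD| = 4.0164
circle(B,5.00) ∩ circle(D,7.00): a=-0.9795, h=4.9031
  candidates: C₊=(0.7556,4.6364) cross=19.693; C₋=(1.2660,-5.1565) cross=-19.693
  mode + wants cross > 0 → take C=(0.7556,4.6364) (cross=19.693)
ex = (C−B)/|BC| = (-0.2467,0.9691); ey = (-0.9691,-0.2467)
P = B + -1.08·ex + 1.77·ey = (0.5402,-1.6923)

0.54 -1.69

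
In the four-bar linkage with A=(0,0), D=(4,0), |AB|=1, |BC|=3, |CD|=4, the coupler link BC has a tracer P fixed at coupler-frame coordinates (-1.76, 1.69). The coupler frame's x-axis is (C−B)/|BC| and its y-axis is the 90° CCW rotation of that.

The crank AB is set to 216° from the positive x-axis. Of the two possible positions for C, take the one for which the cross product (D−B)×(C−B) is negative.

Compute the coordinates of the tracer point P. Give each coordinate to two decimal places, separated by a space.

-0.71 1.85

A=(0,0), D=(4.00,0)
B = A + 1.00·(cos216°, sin216°) = (-0.8090, -0.5878)
|BD| = 4.8448
circle(B,3.00) ∩ circle(D,4.00): a=1.7000, h=2.4719
  candidates: C₊=(0.5785,2.0721) cross=11.976; C₋=(1.1783,-2.8351) cross=-11.976
  mode - wants cross < 0 → take C=(1.1783,-2.8351) (cross=-11.976)
ex = (C−B)/|BC| = (0.6624,-0.7491); ey = (0.7491,0.6624)
P = B + -1.76·ex + 1.69·ey = (-0.7089,1.8502)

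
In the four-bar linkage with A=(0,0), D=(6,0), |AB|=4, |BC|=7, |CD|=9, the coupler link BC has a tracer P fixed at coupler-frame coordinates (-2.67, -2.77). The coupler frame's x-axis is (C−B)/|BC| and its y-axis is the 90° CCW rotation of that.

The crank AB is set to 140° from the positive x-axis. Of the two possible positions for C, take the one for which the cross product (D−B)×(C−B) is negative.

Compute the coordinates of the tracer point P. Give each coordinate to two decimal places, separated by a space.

-6.24 4.74

A=(0,0), D=(6.00,0)
B = A + 4.00·(cos140°, sin140°) = (-3.0642, 2.5712)
|BD| = 9.4218
circle(B,7.00) ∩ circle(D,9.00): a=3.0127, h=6.3185
  candidates: C₊=(1.5585,7.8277) cross=59.532; C₋=(-1.8901,-4.3297) cross=-59.532
  mode - wants cross < 0 → take C=(-1.8901,-4.3297) (cross=-59.532)
ex = (C−B)/|BC| = (0.1677,-0.9858); ey = (0.9858,0.1677)
P = B + -2.67·ex + -2.77·ey = (-6.2428,4.7387)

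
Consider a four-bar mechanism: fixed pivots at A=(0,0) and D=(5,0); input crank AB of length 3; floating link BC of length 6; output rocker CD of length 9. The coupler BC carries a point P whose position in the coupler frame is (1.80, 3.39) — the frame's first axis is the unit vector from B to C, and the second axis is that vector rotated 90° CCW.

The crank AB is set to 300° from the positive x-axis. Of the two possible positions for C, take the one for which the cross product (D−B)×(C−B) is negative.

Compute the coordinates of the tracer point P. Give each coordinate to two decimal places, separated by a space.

5.08 -3.99

A=(0,0), D=(5.00,0)
B = A + 3.00·(cos300°, sin300°) = (1.5000, -2.5981)
|BD| = 4.3589
circle(B,6.00) ∩ circle(D,9.00): a=-2.9824, h=5.2063
  candidates: C₊=(-3.9979,-0.1953) cross=22.694; C₋=(2.2084,-8.5561) cross=-22.694
  mode - wants cross < 0 → take C=(2.2084,-8.5561) (cross=-22.694)
ex = (C−B)/|BC| = (0.1181,-0.9930); ey = (0.9930,0.1181)
P = B + 1.80·ex + 3.39·ey = (5.0788,-3.9852)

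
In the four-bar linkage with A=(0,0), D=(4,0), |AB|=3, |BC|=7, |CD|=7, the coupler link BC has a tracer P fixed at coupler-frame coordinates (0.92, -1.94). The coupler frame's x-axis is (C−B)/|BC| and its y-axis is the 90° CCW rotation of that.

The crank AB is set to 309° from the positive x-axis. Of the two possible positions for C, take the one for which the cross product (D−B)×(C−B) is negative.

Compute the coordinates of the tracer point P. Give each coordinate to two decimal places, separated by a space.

1.75 -4.47

A=(0,0), D=(4.00,0)
B = A + 3.00·(cos309°, sin309°) = (1.8880, -2.3314)
|BD| = 3.1458
circle(B,7.00) ∩ circle(D,7.00): a=1.5729, h=6.8210
  candidates: C₊=(-2.1112,3.4137) cross=21.458; C₋=(7.9991,-5.7452) cross=-21.458
  mode - wants cross < 0 → take C=(7.9991,-5.7452) (cross=-21.458)
ex = (C−B)/|BC| = (0.8730,-0.4877); ey = (0.4877,0.8730)
P = B + 0.92·ex + -1.94·ey = (1.7451,-4.4738)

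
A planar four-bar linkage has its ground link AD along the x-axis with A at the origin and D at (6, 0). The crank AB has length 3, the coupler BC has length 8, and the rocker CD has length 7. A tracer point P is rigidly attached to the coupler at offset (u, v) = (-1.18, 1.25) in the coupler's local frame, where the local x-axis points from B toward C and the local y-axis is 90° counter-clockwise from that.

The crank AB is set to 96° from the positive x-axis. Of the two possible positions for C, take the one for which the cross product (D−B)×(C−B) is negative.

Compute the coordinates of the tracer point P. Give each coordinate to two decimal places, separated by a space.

A=(0,0), D=(6.00,0)
B = A + 3.00·(cos96°, sin96°) = (-0.3136, 2.9836)
|BD| = 6.9831
circle(B,8.00) ∩ circle(D,7.00): a=4.5656, h=6.5693
  candidates: C₊=(6.6211,6.9724) cross=45.874; C₋=(1.0075,-4.9066) cross=-45.874
  mode - wants cross < 0 → take C=(1.0075,-4.9066) (cross=-45.874)
ex = (C−B)/|BC| = (0.1651,-0.9863); ey = (0.9863,0.1651)
P = B + -1.18·ex + 1.25·ey = (0.7244,4.3538)

0.72 4.35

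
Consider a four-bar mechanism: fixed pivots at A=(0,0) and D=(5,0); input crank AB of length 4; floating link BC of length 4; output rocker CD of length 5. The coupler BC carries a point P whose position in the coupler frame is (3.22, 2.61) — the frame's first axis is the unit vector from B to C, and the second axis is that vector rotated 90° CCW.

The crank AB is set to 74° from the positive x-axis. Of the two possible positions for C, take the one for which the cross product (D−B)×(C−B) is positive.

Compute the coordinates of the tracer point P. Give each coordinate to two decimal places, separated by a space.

A=(0,0), D=(5.00,0)
B = A + 4.00·(cos74°, sin74°) = (1.1025, 3.8450)
|BD| = 5.4749
circle(B,4.00) ∩ circle(D,5.00): a=1.9155, h=3.5115
  candidates: C₊=(4.9323,4.9995) cross=19.225; C₋=(0.0000,0.0000) cross=-19.225
  mode + wants cross > 0 → take C=(4.9323,4.9995) (cross=19.225)
ex = (C−B)/|BC| = (0.9574,0.2886); ey = (-0.2886,0.9574)
P = B + 3.22·ex + 2.61·ey = (3.4322,7.2733)

3.43 7.27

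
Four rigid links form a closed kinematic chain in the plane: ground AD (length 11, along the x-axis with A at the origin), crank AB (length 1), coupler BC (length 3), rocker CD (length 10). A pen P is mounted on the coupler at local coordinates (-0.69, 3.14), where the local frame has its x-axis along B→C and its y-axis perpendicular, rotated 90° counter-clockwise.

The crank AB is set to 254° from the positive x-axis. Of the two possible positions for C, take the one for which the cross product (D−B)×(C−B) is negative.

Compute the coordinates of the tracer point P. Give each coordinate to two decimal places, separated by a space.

1.78 1.51

A=(0,0), D=(11.00,0)
B = A + 1.00·(cos254°, sin254°) = (-0.2756, -0.9613)
|BD| = 11.3165
circle(B,3.00) ∩ circle(D,10.00): a=1.6376, h=2.5136
  candidates: C₊=(1.1425,1.6824) cross=28.445; C₋=(1.5696,-3.3267) cross=-28.445
  mode - wants cross < 0 → take C=(1.5696,-3.3267) (cross=-28.445)
ex = (C−B)/|BC| = (0.6151,-0.7885); ey = (0.7885,0.6151)
P = B + -0.69·ex + 3.14·ey = (1.7758,1.5141)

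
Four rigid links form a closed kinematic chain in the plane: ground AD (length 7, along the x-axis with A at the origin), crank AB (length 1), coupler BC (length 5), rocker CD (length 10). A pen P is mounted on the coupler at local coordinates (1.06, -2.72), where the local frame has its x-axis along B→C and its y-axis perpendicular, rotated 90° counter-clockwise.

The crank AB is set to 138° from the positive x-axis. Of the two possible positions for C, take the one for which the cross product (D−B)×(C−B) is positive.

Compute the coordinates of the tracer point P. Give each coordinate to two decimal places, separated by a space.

A=(0,0), D=(7.00,0)
B = A + 1.00·(cos138°, sin138°) = (-0.7431, 0.6691)
|BD| = 7.7720
circle(B,5.00) ∩ circle(D,10.00): a=-0.9390, h=4.9110
  candidates: C₊=(-1.2559,5.6428) cross=38.169; C₋=(-2.1015,-4.1428) cross=-38.169
  mode + wants cross > 0 → take C=(-1.2559,5.6428) (cross=38.169)
ex = (C−B)/|BC| = (-0.1025,0.9947); ey = (-0.9947,-0.1025)
P = B + 1.06·ex + -2.72·ey = (1.8538,2.0025)

1.85 2.00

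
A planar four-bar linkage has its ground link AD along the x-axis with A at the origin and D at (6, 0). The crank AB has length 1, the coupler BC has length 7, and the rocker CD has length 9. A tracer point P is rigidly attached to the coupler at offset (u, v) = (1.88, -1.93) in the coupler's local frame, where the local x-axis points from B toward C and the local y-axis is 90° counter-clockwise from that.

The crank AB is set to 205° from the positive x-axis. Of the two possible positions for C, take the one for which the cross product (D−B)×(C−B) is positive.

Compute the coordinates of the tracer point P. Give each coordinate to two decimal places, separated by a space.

1.21 1.25

A=(0,0), D=(6.00,0)
B = A + 1.00·(cos205°, sin205°) = (-0.9063, -0.4226)
|BD| = 6.9192
circle(B,7.00) ∩ circle(D,9.00): a=1.1472, h=6.9054
  candidates: C₊=(-0.1830,6.5399) cross=47.780; C₋=(0.6605,-7.2450) cross=-47.780
  mode + wants cross > 0 → take C=(-0.1830,6.5399) (cross=47.780)
ex = (C−B)/|BC| = (0.1033,0.9946); ey = (-0.9946,0.1033)
P = B + 1.88·ex + -1.93·ey = (1.2076,1.2479)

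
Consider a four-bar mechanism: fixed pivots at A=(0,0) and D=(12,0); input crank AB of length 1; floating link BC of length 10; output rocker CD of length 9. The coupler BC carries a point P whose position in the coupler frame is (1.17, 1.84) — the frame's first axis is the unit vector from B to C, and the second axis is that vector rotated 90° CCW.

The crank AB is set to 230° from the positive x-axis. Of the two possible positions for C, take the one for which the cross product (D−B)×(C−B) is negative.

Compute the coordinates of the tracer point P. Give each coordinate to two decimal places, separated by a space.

1.45 -0.16

A=(0,0), D=(12.00,0)
B = A + 1.00·(cos230°, sin230°) = (-0.6428, -0.7660)
|BD| = 12.6660
circle(B,10.00) ∩ circle(D,9.00): a=7.0830, h=7.0591
  candidates: C₊=(6.0003,6.7085) cross=89.410; C₋=(6.8542,-7.3838) cross=-89.410
  mode - wants cross < 0 → take C=(6.8542,-7.3838) (cross=-89.410)
ex = (C−B)/|BC| = (0.7497,-0.6618); ey = (0.6618,0.7497)
P = B + 1.17·ex + 1.84·ey = (1.4520,-0.1609)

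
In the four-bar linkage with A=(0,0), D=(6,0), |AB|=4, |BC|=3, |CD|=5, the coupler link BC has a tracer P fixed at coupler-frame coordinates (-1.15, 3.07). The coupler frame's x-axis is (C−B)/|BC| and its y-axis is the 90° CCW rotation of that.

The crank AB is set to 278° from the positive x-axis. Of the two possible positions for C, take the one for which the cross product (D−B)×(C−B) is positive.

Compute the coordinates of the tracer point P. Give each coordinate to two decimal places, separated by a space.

-2.67 -4.53

A=(0,0), D=(6.00,0)
B = A + 4.00·(cos278°, sin278°) = (0.5567, -3.9611)
|BD| = 6.7320
circle(B,3.00) ∩ circle(D,5.00): a=2.1776, h=2.0635
  candidates: C₊=(1.1033,-1.0113) cross=13.891; C₋=(3.5316,-4.3482) cross=-13.891
  mode + wants cross > 0 → take C=(1.1033,-1.0113) (cross=13.891)
ex = (C−B)/|BC| = (0.1822,0.9833); ey = (-0.9833,0.1822)
P = B + -1.15·ex + 3.07·ey = (-2.6715,-4.5324)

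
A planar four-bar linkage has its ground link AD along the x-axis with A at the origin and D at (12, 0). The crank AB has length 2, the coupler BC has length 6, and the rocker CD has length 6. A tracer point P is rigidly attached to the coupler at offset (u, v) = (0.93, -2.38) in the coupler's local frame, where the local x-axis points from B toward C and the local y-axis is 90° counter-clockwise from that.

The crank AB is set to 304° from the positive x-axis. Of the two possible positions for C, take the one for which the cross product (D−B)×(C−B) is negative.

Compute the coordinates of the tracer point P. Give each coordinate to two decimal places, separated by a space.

1.41 -4.20

A=(0,0), D=(12.00,0)
B = A + 2.00·(cos304°, sin304°) = (1.1184, -1.6581)
|BD| = 11.0072
circle(B,6.00) ∩ circle(D,6.00): a=5.5036, h=2.3896
  candidates: C₊=(6.1992,1.5333) cross=26.303; C₋=(6.9192,-3.1914) cross=-26.303
  mode - wants cross < 0 → take C=(6.9192,-3.1914) (cross=-26.303)
ex = (C−B)/|BC| = (0.9668,-0.2556); ey = (0.2556,0.9668)
P = B + 0.93·ex + -2.38·ey = (1.4093,-4.1967)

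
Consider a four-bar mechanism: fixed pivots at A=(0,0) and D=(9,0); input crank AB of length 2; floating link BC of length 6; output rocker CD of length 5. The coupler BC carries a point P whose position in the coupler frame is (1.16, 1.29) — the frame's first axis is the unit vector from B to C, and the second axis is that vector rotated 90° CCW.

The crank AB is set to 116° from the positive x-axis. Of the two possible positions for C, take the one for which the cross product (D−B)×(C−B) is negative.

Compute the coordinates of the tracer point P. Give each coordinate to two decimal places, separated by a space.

0.79 2.27

A=(0,0), D=(9.00,0)
B = A + 2.00·(cos116°, sin116°) = (-0.8767, 1.7976)
|BD| = 10.0390
circle(B,6.00) ∩ circle(D,5.00): a=5.5674, h=2.2371
  candidates: C₊=(5.0012,3.0016) cross=22.458; C₋=(4.2001,-1.4002) cross=-22.458
  mode - wants cross < 0 → take C=(4.2001,-1.4002) (cross=-22.458)
ex = (C−B)/|BC| = (0.8461,-0.5330); ey = (0.5330,0.8461)
P = B + 1.16·ex + 1.29·ey = (0.7923,2.2709)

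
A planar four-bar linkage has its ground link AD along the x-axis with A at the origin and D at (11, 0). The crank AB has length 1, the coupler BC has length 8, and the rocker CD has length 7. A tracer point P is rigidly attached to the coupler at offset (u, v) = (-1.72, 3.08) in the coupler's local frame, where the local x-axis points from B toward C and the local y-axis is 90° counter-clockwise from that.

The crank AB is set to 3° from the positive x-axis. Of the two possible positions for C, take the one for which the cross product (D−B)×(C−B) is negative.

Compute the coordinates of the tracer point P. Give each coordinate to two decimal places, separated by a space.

1.92 3.46

A=(0,0), D=(11.00,0)
B = A + 1.00·(cos3°, sin3°) = (0.9986, 0.0523)
|BD| = 10.0015
circle(B,8.00) ∩ circle(D,7.00): a=5.7506, h=5.5615
  candidates: C₊=(6.7783,5.5837) cross=55.623; C₋=(6.7201,-5.5392) cross=-55.623
  mode - wants cross < 0 → take C=(6.7201,-5.5392) (cross=-55.623)
ex = (C−B)/|BC| = (0.7152,-0.6989); ey = (0.6989,0.7152)
P = B + -1.72·ex + 3.08·ey = (1.9212,3.4573)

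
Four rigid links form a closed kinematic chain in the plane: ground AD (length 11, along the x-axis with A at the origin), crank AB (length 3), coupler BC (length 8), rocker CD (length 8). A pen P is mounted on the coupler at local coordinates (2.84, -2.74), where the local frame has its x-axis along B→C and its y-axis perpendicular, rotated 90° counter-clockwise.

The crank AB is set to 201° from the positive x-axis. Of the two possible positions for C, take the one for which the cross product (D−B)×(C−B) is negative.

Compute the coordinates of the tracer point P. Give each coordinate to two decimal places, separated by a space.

A=(0,0), D=(11.00,0)
B = A + 3.00·(cos201°, sin201°) = (-2.8007, -1.0751)
|BD| = 13.8426
circle(B,8.00) ∩ circle(D,8.00): a=6.9213, h=4.0120
  candidates: C₊=(3.7880,3.4623) cross=55.536; C₋=(4.4112,-4.5374) cross=-55.536
  mode - wants cross < 0 → take C=(4.4112,-4.5374) (cross=-55.536)
ex = (C−B)/|BC| = (0.9015,-0.4328); ey = (0.4328,0.9015)
P = B + 2.84·ex + -2.74·ey = (-1.4263,-4.7743)

-1.43 -4.77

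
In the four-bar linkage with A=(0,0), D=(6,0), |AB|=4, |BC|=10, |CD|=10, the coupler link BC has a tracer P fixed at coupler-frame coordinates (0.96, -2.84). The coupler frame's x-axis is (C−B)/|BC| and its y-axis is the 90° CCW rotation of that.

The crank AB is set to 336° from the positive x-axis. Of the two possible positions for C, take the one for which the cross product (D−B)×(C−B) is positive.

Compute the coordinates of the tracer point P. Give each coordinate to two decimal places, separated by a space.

A=(0,0), D=(6.00,0)
B = A + 4.00·(cos336°, sin336°) = (3.6542, -1.6269)
|BD| = 2.8548
circle(B,10.00) ∩ circle(D,10.00): a=1.4274, h=9.8976
  candidates: C₊=(-0.8136,7.3195) cross=28.256; C₋=(10.4677,-8.9465) cross=-28.256
  mode + wants cross > 0 → take C=(-0.8136,7.3195) (cross=28.256)
ex = (C−B)/|BC| = (-0.4468,0.8946); ey = (-0.8946,-0.4468)
P = B + 0.96·ex + -2.84·ey = (5.7661,0.5008)

5.77 0.50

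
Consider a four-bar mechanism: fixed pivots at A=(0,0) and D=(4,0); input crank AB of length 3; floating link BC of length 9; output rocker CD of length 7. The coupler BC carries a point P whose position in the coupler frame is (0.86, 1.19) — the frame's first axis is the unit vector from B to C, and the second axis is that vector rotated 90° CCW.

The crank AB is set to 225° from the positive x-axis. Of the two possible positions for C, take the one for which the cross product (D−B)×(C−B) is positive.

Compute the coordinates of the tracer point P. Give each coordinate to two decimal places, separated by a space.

A=(0,0), D=(4.00,0)
B = A + 3.00·(cos225°, sin225°) = (-2.1213, -2.1213)
|BD| = 6.4785
circle(B,9.00) ∩ circle(D,7.00): a=5.7090, h=6.9576
  candidates: C₊=(0.9947,6.3220) cross=45.074; C₋=(5.5511,-6.8260) cross=-45.074
  mode + wants cross > 0 → take C=(0.9947,6.3220) (cross=45.074)
ex = (C−B)/|BC| = (0.3462,0.9382); ey = (-0.9382,0.3462)
P = B + 0.86·ex + 1.19·ey = (-2.9400,-0.9025)

-2.94 -0.90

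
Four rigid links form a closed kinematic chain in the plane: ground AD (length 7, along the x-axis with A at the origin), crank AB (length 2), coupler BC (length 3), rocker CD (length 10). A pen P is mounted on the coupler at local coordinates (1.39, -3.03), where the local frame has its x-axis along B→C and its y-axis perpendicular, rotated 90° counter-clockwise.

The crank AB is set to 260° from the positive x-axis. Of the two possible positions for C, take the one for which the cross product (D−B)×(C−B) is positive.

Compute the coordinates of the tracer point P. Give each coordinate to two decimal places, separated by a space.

-0.13 1.36

A=(0,0), D=(7.00,0)
B = A + 2.00·(cos260°, sin260°) = (-0.3473, -1.9696)
|BD| = 7.6067
circle(B,3.00) ∩ circle(D,10.00): a=-2.1782, h=2.0629
  candidates: C₊=(-2.9854,-0.5411) cross=15.692; C₋=(-1.9171,-4.5261) cross=-15.692
  mode + wants cross > 0 → take C=(-2.9854,-0.5411) (cross=15.692)
ex = (C−B)/|BC| = (-0.8794,0.4762); ey = (-0.4762,-0.8794)
P = B + 1.39·ex + -3.03·ey = (-0.1268,1.3567)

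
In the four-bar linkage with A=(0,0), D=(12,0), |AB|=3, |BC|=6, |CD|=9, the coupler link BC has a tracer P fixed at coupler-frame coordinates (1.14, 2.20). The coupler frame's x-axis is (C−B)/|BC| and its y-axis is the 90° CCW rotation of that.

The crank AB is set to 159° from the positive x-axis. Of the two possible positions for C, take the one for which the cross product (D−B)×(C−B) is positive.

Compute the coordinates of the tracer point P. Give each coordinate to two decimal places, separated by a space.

-1.90 3.38

A=(0,0), D=(12.00,0)
B = A + 3.00·(cos159°, sin159°) = (-2.8007, 1.0751)
|BD| = 14.8397
circle(B,6.00) ∩ circle(D,9.00): a=5.9037, h=1.0708
  candidates: C₊=(3.1650,1.7154) cross=15.891; C₋=(3.0098,-0.4206) cross=-15.891
  mode + wants cross > 0 → take C=(3.1650,1.7154) (cross=15.891)
ex = (C−B)/|BC| = (0.9943,0.1067); ey = (-0.1067,0.9943)
P = B + 1.14·ex + 2.20·ey = (-1.9020,3.3842)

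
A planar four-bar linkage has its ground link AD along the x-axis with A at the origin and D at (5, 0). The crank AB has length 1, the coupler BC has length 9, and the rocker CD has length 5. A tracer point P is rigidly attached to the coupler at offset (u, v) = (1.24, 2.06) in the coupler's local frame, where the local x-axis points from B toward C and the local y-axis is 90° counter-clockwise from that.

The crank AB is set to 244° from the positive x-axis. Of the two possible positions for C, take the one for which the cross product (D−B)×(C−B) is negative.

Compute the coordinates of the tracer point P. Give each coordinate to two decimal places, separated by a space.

1.43 0.61

A=(0,0), D=(5.00,0)
B = A + 1.00·(cos244°, sin244°) = (-0.4384, -0.8988)
|BD| = 5.5121
circle(B,9.00) ∩ circle(D,5.00): a=7.8358, h=4.4273
  candidates: C₊=(6.5706,4.7469) cross=24.404; C₋=(8.0144,-3.9891) cross=-24.404
  mode - wants cross < 0 → take C=(8.0144,-3.9891) (cross=-24.404)
ex = (C−B)/|BC| = (0.9392,-0.3434); ey = (0.3434,0.9392)
P = B + 1.24·ex + 2.06·ey = (1.4336,0.6102)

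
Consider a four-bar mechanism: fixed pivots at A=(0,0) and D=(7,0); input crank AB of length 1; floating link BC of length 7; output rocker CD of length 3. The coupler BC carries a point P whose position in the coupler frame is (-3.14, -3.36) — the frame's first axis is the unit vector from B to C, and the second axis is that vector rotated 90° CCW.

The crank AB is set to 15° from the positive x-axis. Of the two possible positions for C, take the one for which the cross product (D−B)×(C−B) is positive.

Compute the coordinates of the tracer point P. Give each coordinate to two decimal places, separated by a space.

A=(0,0), D=(7.00,0)
B = A + 1.00·(cos15°, sin15°) = (0.9659, 0.2588)
|BD| = 6.0396
circle(B,7.00) ∩ circle(D,3.00): a=6.3313, h=2.9858
  candidates: C₊=(7.4193,2.9705) cross=18.033; C₋=(7.1634,-2.9955) cross=-18.033
  mode + wants cross > 0 → take C=(7.4193,2.9705) (cross=18.033)
ex = (C−B)/|BC| = (0.9219,0.3874); ey = (-0.3874,0.9219)
P = B + -3.14·ex + -3.36·ey = (-0.6273,-4.0552)

-0.63 -4.06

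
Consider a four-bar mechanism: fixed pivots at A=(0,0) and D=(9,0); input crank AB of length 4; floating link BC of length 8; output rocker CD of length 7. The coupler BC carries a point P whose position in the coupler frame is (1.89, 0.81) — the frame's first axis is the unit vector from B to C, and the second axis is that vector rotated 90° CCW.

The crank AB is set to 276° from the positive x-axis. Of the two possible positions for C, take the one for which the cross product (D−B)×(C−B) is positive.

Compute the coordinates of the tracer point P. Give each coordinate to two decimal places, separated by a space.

0.26 -1.93

A=(0,0), D=(9.00,0)
B = A + 4.00·(cos276°, sin276°) = (0.4181, -3.9781)
|BD| = 9.4591
circle(B,8.00) ∩ circle(D,7.00): a=5.5224, h=5.7882
  candidates: C₊=(2.9942,3.5958) cross=54.751; C₋=(7.8627,-6.9070) cross=-54.751
  mode + wants cross > 0 → take C=(2.9942,3.5958) (cross=54.751)
ex = (C−B)/|BC| = (0.3220,0.9467); ey = (-0.9467,0.3220)
P = B + 1.89·ex + 0.81·ey = (0.2598,-1.9279)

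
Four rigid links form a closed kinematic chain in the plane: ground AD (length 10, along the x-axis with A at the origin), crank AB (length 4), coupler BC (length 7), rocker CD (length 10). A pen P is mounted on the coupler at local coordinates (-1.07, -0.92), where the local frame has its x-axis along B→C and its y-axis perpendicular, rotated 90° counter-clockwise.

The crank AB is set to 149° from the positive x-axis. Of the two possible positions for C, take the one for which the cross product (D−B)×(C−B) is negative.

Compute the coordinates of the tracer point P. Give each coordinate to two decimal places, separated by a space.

-4.80 2.39

A=(0,0), D=(10.00,0)
B = A + 4.00·(cos149°, sin149°) = (-3.4287, 2.0602)
|BD| = 13.5858
circle(B,7.00) ∩ circle(D,10.00): a=4.9159, h=4.9833
  candidates: C₊=(2.1861,6.2404) cross=67.703; C₋=(0.6747,-3.6110) cross=-67.703
  mode - wants cross < 0 → take C=(0.6747,-3.6110) (cross=-67.703)
ex = (C−B)/|BC| = (0.5862,-0.8102); ey = (0.8102,0.5862)
P = B + -1.07·ex + -0.92·ey = (-4.8013,2.3877)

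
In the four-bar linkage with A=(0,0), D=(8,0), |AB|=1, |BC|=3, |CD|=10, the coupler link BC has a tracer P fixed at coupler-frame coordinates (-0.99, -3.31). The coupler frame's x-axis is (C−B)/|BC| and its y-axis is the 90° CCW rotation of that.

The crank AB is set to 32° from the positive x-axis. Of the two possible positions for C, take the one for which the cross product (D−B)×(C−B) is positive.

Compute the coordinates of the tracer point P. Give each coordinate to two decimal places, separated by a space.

3.25 3.01

A=(0,0), D=(8.00,0)
B = A + 1.00·(cos32°, sin32°) = (0.8480, 0.5299)
|BD| = 7.1716
circle(B,3.00) ∩ circle(D,10.00): a=-2.7587, h=1.1787
  candidates: C₊=(-1.8160,1.9093) cross=8.453; C₋=(-1.9902,-0.4417) cross=-8.453
  mode + wants cross > 0 → take C=(-1.8160,1.9093) (cross=8.453)
ex = (C−B)/|BC| = (-0.8880,0.4598); ey = (-0.4598,-0.8880)
P = B + -0.99·ex + -3.31·ey = (3.2491,3.0141)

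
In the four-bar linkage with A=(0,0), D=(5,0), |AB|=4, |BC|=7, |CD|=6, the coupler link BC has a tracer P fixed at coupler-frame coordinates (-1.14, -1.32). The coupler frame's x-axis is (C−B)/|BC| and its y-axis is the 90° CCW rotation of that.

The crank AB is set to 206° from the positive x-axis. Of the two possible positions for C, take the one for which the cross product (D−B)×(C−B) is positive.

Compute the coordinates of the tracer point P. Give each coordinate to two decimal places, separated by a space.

A=(0,0), D=(5.00,0)
B = A + 4.00·(cos206°, sin206°) = (-3.5952, -1.7535)
|BD| = 8.7722
circle(B,7.00) ∩ circle(D,6.00): a=5.1271, h=4.7658
  candidates: C₊=(0.4758,3.9410) cross=41.807; C₋=(2.3811,-5.3983) cross=-41.807
  mode + wants cross > 0 → take C=(0.4758,3.9410) (cross=41.807)
ex = (C−B)/|BC| = (0.5816,0.8135); ey = (-0.8135,0.5816)
P = B + -1.14·ex + -1.32·ey = (-3.1843,-3.4485)

-3.18 -3.45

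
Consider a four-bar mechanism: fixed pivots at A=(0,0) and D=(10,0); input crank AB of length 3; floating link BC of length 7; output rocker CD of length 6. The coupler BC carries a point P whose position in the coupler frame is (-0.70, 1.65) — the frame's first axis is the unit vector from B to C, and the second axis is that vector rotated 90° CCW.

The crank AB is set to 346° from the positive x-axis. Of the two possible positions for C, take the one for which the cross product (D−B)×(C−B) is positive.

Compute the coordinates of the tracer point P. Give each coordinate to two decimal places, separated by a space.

1.15 -0.39

A=(0,0), D=(10.00,0)
B = A + 3.00·(cos346°, sin346°) = (2.9109, -0.7258)
|BD| = 7.1262
circle(B,7.00) ∩ circle(D,6.00): a=4.4752, h=5.3826
  candidates: C₊=(6.8146,5.0846) cross=38.357; C₋=(7.9110,-5.6246) cross=-38.357
  mode + wants cross > 0 → take C=(6.8146,5.0846) (cross=38.357)
ex = (C−B)/|BC| = (0.5577,0.8301); ey = (-0.8301,0.5577)
P = B + -0.70·ex + 1.65·ey = (1.1509,-0.3866)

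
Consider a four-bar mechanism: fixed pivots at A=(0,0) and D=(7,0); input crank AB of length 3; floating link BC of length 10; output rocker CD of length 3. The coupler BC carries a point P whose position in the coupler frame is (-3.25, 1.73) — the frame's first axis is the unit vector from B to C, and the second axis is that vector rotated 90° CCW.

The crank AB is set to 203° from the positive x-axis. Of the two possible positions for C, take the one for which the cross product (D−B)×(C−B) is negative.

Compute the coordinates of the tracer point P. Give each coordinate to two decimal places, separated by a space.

A=(0,0), D=(7.00,0)
B = A + 3.00·(cos203°, sin203°) = (-2.7615, -1.1722)
|BD| = 9.8316
circle(B,10.00) ∩ circle(D,3.00): a=9.5437, h=2.9862
  candidates: C₊=(6.3581,2.9305) cross=29.359; C₋=(7.0702,-2.9992) cross=-29.359
  mode - wants cross < 0 → take C=(7.0702,-2.9992) (cross=-29.359)
ex = (C−B)/|BC| = (0.9832,-0.1827); ey = (0.1827,0.9832)
P = B + -3.25·ex + 1.73·ey = (-5.6407,1.1225)

-5.64 1.12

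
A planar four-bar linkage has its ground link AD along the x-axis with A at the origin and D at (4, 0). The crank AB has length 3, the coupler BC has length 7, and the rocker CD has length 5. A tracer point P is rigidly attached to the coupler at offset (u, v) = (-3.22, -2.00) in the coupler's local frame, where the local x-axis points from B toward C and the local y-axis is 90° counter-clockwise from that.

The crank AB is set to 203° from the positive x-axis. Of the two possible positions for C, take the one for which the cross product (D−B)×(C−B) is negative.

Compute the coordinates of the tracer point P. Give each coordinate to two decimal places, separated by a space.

A=(0,0), D=(4.00,0)
B = A + 3.00·(cos203°, sin203°) = (-2.7615, -1.1722)
|BD| = 6.8624
circle(B,7.00) ∩ circle(D,5.00): a=5.1799, h=4.7084
  candidates: C₊=(1.5379,4.3518) cross=32.311; C₋=(3.1465,-4.9266) cross=-32.311
  mode - wants cross < 0 → take C=(3.1465,-4.9266) (cross=-32.311)
ex = (C−B)/|BC| = (0.8440,-0.5363); ey = (0.5363,0.8440)
P = B + -3.22·ex + -2.00·ey = (-6.5519,-1.1332)

-6.55 -1.13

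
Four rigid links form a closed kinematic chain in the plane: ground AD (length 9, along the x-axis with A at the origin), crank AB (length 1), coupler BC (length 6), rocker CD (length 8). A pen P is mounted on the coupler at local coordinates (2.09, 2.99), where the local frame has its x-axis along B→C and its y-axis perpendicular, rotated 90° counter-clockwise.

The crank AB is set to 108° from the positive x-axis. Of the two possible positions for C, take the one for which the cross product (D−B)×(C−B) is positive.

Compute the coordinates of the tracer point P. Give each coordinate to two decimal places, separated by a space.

-1.39 4.44

A=(0,0), D=(9.00,0)
B = A + 1.00·(cos108°, sin108°) = (-0.3090, 0.9511)
|BD| = 9.3575
circle(B,6.00) ∩ circle(D,8.00): a=3.1826, h=5.0864
  candidates: C₊=(3.3741,5.6876) cross=47.595; C₋=(2.3402,-4.4324) cross=-47.595
  mode + wants cross > 0 → take C=(3.3741,5.6876) (cross=47.595)
ex = (C−B)/|BC| = (0.6138,0.7894); ey = (-0.7894,0.6138)
P = B + 2.09·ex + 2.99·ey = (-1.3865,4.4364)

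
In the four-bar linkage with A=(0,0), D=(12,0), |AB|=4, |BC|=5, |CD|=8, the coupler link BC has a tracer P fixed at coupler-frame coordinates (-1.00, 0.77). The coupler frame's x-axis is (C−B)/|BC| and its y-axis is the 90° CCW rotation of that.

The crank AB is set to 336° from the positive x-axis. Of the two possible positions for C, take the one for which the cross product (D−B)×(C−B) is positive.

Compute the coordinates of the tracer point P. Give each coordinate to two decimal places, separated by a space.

2.69 -2.44

A=(0,0), D=(12.00,0)
B = A + 4.00·(cos336°, sin336°) = (3.6542, -1.6269)
|BD| = 8.5029
circle(B,5.00) ∩ circle(D,8.00): a=1.9581, h=4.6006
  candidates: C₊=(4.6959,3.2633) cross=39.119; C₋=(6.4564,-5.7679) cross=-39.119
  mode + wants cross > 0 → take C=(4.6959,3.2633) (cross=39.119)
ex = (C−B)/|BC| = (0.2083,0.9781); ey = (-0.9781,0.2083)
P = B + -1.00·ex + 0.77·ey = (2.6927,-2.4446)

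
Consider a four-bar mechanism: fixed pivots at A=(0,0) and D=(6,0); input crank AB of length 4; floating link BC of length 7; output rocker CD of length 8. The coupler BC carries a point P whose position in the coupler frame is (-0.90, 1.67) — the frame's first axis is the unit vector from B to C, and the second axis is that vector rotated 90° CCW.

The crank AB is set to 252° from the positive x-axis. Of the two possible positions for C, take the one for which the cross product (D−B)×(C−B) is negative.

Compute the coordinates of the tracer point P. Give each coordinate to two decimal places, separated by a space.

-1.00 -1.92

A=(0,0), D=(6.00,0)
B = A + 4.00·(cos252°, sin252°) = (-1.2361, -3.8042)
|BD| = 8.1751
circle(B,7.00) ∩ circle(D,8.00): a=3.1702, h=6.2410
  candidates: C₊=(-1.3343,3.1951) cross=51.021; C₋=(4.4741,-7.8531) cross=-51.021
  mode - wants cross < 0 → take C=(4.4741,-7.8531) (cross=-51.021)
ex = (C−B)/|BC| = (0.8157,-0.5784); ey = (0.5784,0.8157)
P = B + -0.90·ex + 1.67·ey = (-1.0043,-1.9214)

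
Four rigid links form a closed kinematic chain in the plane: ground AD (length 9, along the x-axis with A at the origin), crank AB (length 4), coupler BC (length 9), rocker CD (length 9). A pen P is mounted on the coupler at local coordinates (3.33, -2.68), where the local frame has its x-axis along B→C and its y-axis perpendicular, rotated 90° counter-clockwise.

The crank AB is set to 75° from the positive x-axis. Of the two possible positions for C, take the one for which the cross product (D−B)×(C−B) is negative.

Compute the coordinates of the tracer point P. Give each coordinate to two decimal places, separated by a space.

-1.43 0.37

A=(0,0), D=(9.00,0)
B = A + 4.00·(cos75°, sin75°) = (1.0353, 3.8637)
|BD| = 8.8524
circle(B,9.00) ∩ circle(D,9.00): a=4.4262, h=7.8364
  candidates: C₊=(8.4379,8.9824) cross=69.371; C₋=(1.5974,-5.1187) cross=-69.371
  mode - wants cross < 0 → take C=(1.5974,-5.1187) (cross=-69.371)
ex = (C−B)/|BC| = (0.0625,-0.9980); ey = (0.9980,0.0625)
P = B + 3.33·ex + -2.68·ey = (-1.4315,0.3728)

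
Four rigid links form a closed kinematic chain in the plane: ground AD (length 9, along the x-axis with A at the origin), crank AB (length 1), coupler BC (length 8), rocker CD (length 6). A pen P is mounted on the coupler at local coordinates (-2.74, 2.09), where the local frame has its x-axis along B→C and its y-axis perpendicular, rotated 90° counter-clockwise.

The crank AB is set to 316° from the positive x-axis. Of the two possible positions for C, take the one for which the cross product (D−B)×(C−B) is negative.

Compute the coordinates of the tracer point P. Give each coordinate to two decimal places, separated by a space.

A=(0,0), D=(9.00,0)
B = A + 1.00·(cos316°, sin316°) = (0.7193, -0.6947)
|BD| = 8.3097
circle(B,8.00) ∩ circle(D,6.00): a=5.8396, h=5.4680
  candidates: C₊=(6.0814,5.2423) cross=45.437; C₋=(6.9956,-5.6553) cross=-45.437
  mode - wants cross < 0 → take C=(6.9956,-5.6553) (cross=-45.437)
ex = (C−B)/|BC| = (0.7845,-0.6201); ey = (0.6201,0.7845)
P = B + -2.74·ex + 2.09·ey = (-0.1343,2.6440)

-0.13 2.64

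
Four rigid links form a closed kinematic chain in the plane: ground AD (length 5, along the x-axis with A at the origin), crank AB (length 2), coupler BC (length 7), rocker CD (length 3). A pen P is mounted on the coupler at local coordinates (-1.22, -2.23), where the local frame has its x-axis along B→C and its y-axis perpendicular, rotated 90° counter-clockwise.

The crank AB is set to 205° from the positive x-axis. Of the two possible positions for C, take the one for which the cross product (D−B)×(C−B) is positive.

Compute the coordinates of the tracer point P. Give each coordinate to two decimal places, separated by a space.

-1.66 -3.38

A=(0,0), D=(5.00,0)
B = A + 2.00·(cos205°, sin205°) = (-1.8126, -0.8452)
|BD| = 6.8648
circle(B,7.00) ∩ circle(D,3.00): a=6.3458, h=2.9548
  candidates: C₊=(4.1211,2.8684) cross=20.284; C₋=(4.8487,-2.9962) cross=-20.284
  mode + wants cross > 0 → take C=(4.1211,2.8684) (cross=20.284)
ex = (C−B)/|BC| = (0.8477,0.5305); ey = (-0.5305,0.8477)
P = B + -1.22·ex + -2.23·ey = (-1.6637,-3.3828)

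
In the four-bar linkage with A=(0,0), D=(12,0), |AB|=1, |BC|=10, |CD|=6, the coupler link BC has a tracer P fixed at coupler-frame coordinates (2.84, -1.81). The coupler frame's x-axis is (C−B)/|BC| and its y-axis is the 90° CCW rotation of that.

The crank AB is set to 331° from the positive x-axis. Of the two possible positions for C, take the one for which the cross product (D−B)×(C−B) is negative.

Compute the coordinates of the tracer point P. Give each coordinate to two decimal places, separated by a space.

2.43 -3.47

A=(0,0), D=(12.00,0)
B = A + 1.00·(cos331°, sin331°) = (0.8746, -0.4848)
|BD| = 11.1359
circle(B,10.00) ∩ circle(D,6.00): a=8.4415, h=5.3610
  candidates: C₊=(9.0748,5.2386) cross=59.700; C₋=(9.5416,-5.4732) cross=-59.700
  mode - wants cross < 0 → take C=(9.5416,-5.4732) (cross=-59.700)
ex = (C−B)/|BC| = (0.8667,-0.4988); ey = (0.4988,0.8667)
P = B + 2.84·ex + -1.81·ey = (2.4331,-3.4702)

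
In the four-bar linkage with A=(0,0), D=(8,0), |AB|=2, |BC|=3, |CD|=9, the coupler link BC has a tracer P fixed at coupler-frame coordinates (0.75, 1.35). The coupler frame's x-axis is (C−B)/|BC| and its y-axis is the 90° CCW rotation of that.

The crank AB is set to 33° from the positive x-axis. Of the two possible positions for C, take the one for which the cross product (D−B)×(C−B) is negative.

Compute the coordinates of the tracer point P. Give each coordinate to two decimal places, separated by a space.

A=(0,0), D=(8.00,0)
B = A + 2.00·(cos33°, sin33°) = (1.6773, 1.0893)
|BD| = 6.4158
circle(B,3.00) ∩ circle(D,9.00): a=-2.4032, h=1.7957
  candidates: C₊=(-0.3861,3.2669) cross=11.521; C₋=(-0.9959,-0.2723) cross=-11.521
  mode - wants cross < 0 → take C=(-0.9959,-0.2723) (cross=-11.521)
ex = (C−B)/|BC| = (-0.8911,-0.4539); ey = (0.4539,-0.8911)
P = B + 0.75·ex + 1.35·ey = (1.6217,-0.4541)

1.62 -0.45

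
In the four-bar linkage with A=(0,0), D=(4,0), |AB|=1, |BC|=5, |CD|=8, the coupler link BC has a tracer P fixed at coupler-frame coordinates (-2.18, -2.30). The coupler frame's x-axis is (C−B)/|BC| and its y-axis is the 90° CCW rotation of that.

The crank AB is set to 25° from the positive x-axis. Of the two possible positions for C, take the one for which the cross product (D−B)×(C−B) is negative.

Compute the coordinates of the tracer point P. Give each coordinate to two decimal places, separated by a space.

A=(0,0), D=(4.00,0)
B = A + 1.00·(cos25°, sin25°) = (0.9063, 0.4226)
|BD| = 3.1224
circle(B,5.00) ∩ circle(D,8.00): a=-4.6839, h=1.7495
  candidates: C₊=(-3.4977,2.7900) cross=5.463; C₋=(-3.9713,-0.6768) cross=-5.463
  mode - wants cross < 0 → take C=(-3.9713,-0.6768) (cross=-5.463)
ex = (C−B)/|BC| = (-0.9755,-0.2199); ey = (0.2199,-0.9755)
P = B + -2.18·ex + -2.30·ey = (2.5272,3.1457)

2.53 3.15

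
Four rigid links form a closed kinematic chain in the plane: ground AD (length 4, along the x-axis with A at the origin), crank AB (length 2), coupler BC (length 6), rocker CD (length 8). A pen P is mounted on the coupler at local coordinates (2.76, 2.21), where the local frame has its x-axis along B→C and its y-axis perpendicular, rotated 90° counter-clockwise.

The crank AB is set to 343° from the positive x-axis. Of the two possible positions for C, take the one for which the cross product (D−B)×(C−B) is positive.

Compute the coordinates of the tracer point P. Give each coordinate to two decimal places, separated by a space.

-1.21 -2.24

A=(0,0), D=(4.00,0)
B = A + 2.00·(cos343°, sin343°) = (1.9126, -0.5847)
|BD| = 2.1677
circle(B,6.00) ∩ circle(D,8.00): a=-5.3744, h=2.6675
  candidates: C₊=(-3.9822,0.5341) cross=5.782; C₋=(-2.5431,-4.6031) cross=-5.782
  mode + wants cross > 0 → take C=(-3.9822,0.5341) (cross=5.782)
ex = (C−B)/|BC| = (-0.9825,0.1865); ey = (-0.1865,-0.9825)
P = B + 2.76·ex + 2.21·ey = (-1.2111,-2.2413)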